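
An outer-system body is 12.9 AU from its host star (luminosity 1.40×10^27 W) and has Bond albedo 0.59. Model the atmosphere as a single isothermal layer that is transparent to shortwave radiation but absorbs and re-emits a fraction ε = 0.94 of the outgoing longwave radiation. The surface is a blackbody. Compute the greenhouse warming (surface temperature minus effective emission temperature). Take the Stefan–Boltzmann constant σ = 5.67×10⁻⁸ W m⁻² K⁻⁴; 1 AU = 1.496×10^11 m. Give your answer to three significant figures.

14.8 K

d = 12.9 × 1.496×10^11 m = 1.930×10^12 m.
S = L/(4πd²) = 29.91 W m⁻².
At the top of the atmosphere, σT_e⁴ = S(1−α)/4 = 3.066 W m⁻², giving T_e = 85.75 K.
For a single slab of emissivity ε, T_s⁴ = 2T_e⁴/(2−ε); thus T_s = 85.75·(1.887)^(1/4) = 100.5 K.
T_s − T_e = 100.5 − 85.75 = 14.75 K.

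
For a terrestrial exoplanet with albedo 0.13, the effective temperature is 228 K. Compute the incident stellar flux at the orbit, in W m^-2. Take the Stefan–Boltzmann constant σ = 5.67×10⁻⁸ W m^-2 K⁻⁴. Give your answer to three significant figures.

704 W m^-2

Invert the energy balance for S: S = 4σT⁴/(1−α).
σT⁴ = 5.67×10⁻⁸·(228)⁴ = 153.2 W m^-2.
So S = 4×153.2/(1−0.13) = 704.5 W m^-2.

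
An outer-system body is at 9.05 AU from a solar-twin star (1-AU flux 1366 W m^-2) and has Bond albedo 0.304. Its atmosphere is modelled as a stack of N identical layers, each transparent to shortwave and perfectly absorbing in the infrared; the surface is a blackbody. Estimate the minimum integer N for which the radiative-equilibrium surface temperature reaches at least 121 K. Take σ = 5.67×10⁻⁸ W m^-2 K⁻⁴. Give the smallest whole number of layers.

Flux at the orbit: S = 1366/(9.05)² = 16.68 W m^-2.
Top-of-atmosphere balance: σT_e⁴ = S(1−α)/4 = 2.902 W m^-2 → T_e = 84.58 K.
Since T_s⁴ = (N+1)T_e⁴, we need N ≥ (T_s/T_e)⁴ − 1 = 3.188.
The minimum whole number is N = 4.

4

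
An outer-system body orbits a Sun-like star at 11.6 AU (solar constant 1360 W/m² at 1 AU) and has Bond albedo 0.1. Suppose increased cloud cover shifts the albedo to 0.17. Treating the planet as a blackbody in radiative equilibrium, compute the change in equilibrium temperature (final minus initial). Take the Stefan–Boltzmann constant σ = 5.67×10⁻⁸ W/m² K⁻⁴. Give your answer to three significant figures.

-1.59 K

By the inverse-square law, S = 1360/11.6² = 10.11 W/m².
With α = 0.1, T₁ = 79.58 K.
With α = 0.17, T₂ = 77.99 K.
ΔT = T₂ − T₁ = -1.595 K.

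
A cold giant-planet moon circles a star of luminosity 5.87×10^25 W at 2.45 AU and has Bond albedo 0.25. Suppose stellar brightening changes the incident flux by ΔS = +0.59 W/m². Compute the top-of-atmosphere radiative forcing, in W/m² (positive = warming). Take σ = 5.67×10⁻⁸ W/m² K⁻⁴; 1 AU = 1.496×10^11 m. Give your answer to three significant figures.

Orbital distance: d = 2.45 AU = 3.665×10^11 m.
Spreading L over a sphere of radius d: S = 5.87×10^25/(4π·3.67×10^11²) = 34.77 W/m².
Only a fraction (1−α) is absorbed and it's spread over 4πR², so ΔF = (1−α)ΔS/4 = 0.1106 W/m².

0.111 W/m²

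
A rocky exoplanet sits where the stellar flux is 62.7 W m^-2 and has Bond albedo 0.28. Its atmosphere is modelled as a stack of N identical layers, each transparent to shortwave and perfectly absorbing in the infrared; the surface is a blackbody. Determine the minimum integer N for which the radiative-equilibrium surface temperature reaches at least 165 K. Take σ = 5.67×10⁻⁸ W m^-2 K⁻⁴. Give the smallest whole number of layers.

3

Top-of-atmosphere balance: σT_e⁴ = S(1−α)/4 = 11.29 W m^-2 → T_e = 118.8 K.
T_s = (N+1)^(1/4)·T_e ≥ 165 K requires N+1 ≥ (T_s/T_e)⁴ = (165/118.8)⁴ = 3.724.
So N ≥ 2.724; the smallest integer is N = 3.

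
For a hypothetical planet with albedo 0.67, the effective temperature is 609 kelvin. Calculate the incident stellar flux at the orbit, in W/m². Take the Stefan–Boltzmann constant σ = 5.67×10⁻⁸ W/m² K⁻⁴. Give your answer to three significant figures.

94500 W/m²

From S(1−α)/4 = σT⁴: S = 4σT⁴/(1−α).
The emitted flux is σT⁴ = 7799 W/m².
So S = 4×7799/(1−0.67) = 94540 W/m².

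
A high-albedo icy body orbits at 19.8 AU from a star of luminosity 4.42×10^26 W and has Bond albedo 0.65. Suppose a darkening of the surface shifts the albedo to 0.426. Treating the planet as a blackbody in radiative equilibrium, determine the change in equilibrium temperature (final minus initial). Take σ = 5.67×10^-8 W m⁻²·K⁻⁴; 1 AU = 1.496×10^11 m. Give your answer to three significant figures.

Orbital distance: d = 19.8 AU = 2.962×10^12 m.
S = L/(4πd²) = 4.009 W m⁻².
Initial: T₁ = [S(1−0.65)/(4σ)]^(1/4) = 49.87 K.
After:  T₂ = [4.009·0.574/(4σ)]^(1/4) = 56.44 K.
ΔT = T₂ − T₁ = 6.566 K.

6.57 K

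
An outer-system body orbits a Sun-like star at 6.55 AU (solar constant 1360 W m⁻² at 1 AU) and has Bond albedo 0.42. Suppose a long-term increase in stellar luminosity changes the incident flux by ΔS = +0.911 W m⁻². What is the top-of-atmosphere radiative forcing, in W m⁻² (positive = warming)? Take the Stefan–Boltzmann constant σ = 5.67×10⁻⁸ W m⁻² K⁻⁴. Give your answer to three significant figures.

Flux at the orbit: S = 1360/(6.55)² = 31.70 W m⁻².
Only a fraction (1−α) is absorbed and it's spread over 4πR², so ΔF = (1−α)ΔS/4 = 0.1321 W m⁻².

0.132 W m⁻²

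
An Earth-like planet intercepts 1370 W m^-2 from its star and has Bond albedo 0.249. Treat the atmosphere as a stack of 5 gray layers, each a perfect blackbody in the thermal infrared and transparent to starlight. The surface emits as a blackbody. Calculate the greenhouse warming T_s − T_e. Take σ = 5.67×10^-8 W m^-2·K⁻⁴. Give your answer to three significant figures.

147 K

The effective emission temperature is T_e = [S(1−α)/(4σ)]^¼ = 259.5 K.
T_s = (N+1)^(1/4)·T_e = 406.2 K.
So the greenhouse effect raises the surface by 406.2 − 259.5 = 146.7 K.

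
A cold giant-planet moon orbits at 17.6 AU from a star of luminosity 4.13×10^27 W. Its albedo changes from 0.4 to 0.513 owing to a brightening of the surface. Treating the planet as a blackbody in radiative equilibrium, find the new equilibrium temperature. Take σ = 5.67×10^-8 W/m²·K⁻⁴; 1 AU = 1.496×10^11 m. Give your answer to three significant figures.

100 K

d = 17.6 × 1.496×10^11 m = 2.633×10^12 m.
S = L/(4πd²) = 47.41 W/m².
With the new albedo, S(1−α₂)/4 = 5.772 W/m², so T₂ = 100.4 K.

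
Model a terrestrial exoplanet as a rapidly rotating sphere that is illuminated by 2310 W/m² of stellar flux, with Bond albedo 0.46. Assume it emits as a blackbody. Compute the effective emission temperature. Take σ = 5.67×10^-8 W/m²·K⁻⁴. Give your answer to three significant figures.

Averaging over the sphere, the absorbed flux is S(1−α)/4 = 311.9 W/m².
Set σT⁴ = 311.9 → T = (311.9/σ)^(1/4) = 272.3 K.

272 K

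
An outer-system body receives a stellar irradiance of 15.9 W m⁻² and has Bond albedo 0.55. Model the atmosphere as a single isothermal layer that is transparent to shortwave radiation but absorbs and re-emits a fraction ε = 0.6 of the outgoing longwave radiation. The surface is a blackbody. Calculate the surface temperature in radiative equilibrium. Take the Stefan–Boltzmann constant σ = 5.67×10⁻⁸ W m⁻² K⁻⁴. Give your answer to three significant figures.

81.9 kelvin

At the top of the atmosphere, σT_e⁴ = S(1−α)/4 = 1.789 W m⁻², giving T_e = 74.94 K.
For a single slab of emissivity ε, T_s⁴ = 2T_e⁴/(2−ε); thus T_s = 74.94·(1.429)^(1/4) = 81.93 K.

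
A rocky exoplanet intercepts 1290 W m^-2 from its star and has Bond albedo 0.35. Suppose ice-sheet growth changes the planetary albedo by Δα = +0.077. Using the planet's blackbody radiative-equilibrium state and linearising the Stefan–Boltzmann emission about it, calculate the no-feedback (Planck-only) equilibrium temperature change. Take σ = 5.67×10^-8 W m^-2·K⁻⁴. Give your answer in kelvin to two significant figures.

Reference equilibrium: T_e = [S(1−α)/(4σ)]^(1/4) = 246.6 K.
TOA radiative forcing: ΔF = −S·Δα/4 = −1290·(+0.077)/4 = -24.83 W m^-2.
Planck response: λ_P = 4σT_e³ = 4·5.67×10⁻⁸·(246.6)³ = 3.400 W m^-2/K.
So ΔT₀ = -24.83/3.400 = -7.30 K.

-7.3 K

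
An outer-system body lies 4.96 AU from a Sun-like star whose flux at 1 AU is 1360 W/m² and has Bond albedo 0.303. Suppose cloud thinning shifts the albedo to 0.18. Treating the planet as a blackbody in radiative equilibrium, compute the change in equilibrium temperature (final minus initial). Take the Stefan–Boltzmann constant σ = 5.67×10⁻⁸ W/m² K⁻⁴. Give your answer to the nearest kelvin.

By the inverse-square law, S = 1360/4.96² = 55.28 W/m².
With α = 0.303, T₁ = 114.2 K.
Final:   T₂ = [S(1−0.18)/(4σ)]^(1/4) = 118.9 K.
ΔT = T₂ − T₁ = 4.734 K.

5 K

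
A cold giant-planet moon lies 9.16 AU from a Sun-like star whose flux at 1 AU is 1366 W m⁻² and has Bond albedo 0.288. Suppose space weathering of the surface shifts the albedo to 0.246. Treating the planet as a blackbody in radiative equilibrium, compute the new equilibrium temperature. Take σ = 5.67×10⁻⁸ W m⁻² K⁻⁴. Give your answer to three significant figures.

Irradiance scales as 1/d², so S = 1366 W m⁻² × (1/9.16)² = 16.28 W m⁻².
New equilibrium: T₂ = [(1−0.246)·16.28/(4σ)]^(1/4) = 85.77 K.

85.8 K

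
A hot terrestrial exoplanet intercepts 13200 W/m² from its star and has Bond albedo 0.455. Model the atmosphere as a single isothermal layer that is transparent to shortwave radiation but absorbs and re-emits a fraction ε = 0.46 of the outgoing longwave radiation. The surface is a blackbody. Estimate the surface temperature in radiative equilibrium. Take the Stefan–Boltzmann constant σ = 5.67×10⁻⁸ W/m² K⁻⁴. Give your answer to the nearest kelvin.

Effective emission temperature (TOA balance): σT_e⁴ = S(1−α)/4 = 1798 W/m² → T_e = 422.0 K.
Surface balance with a leaky layer gives σT_s⁴ = σT_e⁴·2/(2−ε), so T_s = T_e·[2/(2−0.46)]^(1/4) = 450.5 K.

451 K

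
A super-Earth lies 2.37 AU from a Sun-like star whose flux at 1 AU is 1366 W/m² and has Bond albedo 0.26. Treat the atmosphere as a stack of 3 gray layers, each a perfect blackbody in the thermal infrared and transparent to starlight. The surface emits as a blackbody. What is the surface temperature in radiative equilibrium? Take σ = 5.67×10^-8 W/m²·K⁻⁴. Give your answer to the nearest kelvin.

237 kelvin

By the inverse-square law, S = 1366/2.37² = 243.2 W/m².
The effective emission temperature is T_e = [S(1−α)/(4σ)]^¼ = 167.8 K.
Layer-by-layer balance gives σT_s⁴ = (N+1)σT_e⁴, so T_s = 4^¼·167.8 = 237.4 K.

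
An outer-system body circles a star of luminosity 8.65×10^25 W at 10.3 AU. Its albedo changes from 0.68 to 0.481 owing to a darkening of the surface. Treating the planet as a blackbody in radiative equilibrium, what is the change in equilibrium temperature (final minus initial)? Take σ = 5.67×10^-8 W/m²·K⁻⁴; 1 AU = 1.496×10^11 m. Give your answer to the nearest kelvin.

6 K

Orbital distance: d = 10.3 AU = 1.541×10^12 m.
S = L/(4πd²) = 2.899 W/m².
Before: T₁ = [2.899·0.32/(4σ)]^(1/4) = 44.97 K.
After:  T₂ = [2.899·0.519/(4σ)]^(1/4) = 50.75 K.
Change: 50.75 − 44.97 = 5.779 K.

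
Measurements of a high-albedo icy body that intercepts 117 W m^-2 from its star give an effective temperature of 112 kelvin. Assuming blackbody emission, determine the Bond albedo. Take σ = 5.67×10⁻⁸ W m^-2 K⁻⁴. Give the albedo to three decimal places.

0.695

Rearranging the radiative balance, α = 1 − 4σT⁴/S.
4σT⁴ = 4·5.67×10⁻⁸·(112)⁴ = 35.69 W m^-2.
Hence α = 1 − 35.69/117.0 = 0.6950.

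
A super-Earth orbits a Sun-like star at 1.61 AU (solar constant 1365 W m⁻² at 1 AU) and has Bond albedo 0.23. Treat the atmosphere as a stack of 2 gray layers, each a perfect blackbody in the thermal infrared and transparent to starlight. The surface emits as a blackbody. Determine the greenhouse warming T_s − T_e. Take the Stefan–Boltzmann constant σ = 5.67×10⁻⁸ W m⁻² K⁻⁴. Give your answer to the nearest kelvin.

65 kelvin

Flux at the orbit: S = 1365/(1.61)² = 526.6 W m⁻².
OLR = S(1−α)/4 = 101.4 W m⁻²; the top layer radiates at T_e = 205.6 K.
T_s = (N+1)^(1/4)·T_e = 270.6 K.
So the greenhouse effect raises the surface by 270.6 − 205.6 = 64.99 K.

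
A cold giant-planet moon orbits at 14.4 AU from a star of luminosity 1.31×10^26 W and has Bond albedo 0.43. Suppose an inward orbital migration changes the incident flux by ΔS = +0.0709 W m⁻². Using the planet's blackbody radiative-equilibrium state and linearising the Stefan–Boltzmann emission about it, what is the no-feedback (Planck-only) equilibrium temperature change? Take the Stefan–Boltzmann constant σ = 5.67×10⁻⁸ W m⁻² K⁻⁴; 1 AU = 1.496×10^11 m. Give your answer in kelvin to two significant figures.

0.38 kelvin

d = 14.4 × 1.496×10^11 m = 2.154×10^12 m.
Flux at the orbit: S = L/(4πd²) = 1.31×10^26/(4π·(2.15×10^12)²) = 2.246 W m⁻².
The baseline emission temperature is T_e = 48.74 K.
TOA radiative forcing: ΔF = (1−α)ΔS/4 = 0.57·(+0.0709)/4 = 0.01010 W m⁻².
The Planck feedback parameter is 4σT_e³ = 0.02627 W m⁻²/K.
So ΔT₀ = 0.01010/0.02627 = 0.385 K.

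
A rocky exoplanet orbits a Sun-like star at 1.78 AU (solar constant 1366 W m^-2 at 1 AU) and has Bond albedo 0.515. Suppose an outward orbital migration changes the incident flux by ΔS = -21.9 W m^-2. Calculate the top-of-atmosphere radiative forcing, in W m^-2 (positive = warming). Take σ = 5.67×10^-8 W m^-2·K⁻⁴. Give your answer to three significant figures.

-2.66 W m^-2

Irradiance scales as 1/d², so S = 1366 W m^-2 × (1/1.78)² = 431.1 W m^-2.
Only a fraction (1−α) is absorbed and it's spread over 4πR², so ΔF = (1−α)ΔS/4 = -2.655 W m^-2.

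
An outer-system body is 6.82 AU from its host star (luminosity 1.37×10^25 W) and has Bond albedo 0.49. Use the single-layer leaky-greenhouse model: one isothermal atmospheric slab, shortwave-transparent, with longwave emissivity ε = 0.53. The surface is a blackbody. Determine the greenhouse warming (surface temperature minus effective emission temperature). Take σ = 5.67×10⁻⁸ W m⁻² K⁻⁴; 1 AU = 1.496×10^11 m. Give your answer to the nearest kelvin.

3 K

Orbital distance: d = 6.82 AU = 1.020×10^12 m.
Spreading L over a sphere of radius d: S = 1.37×10^25/(4π·1.02×10^12²) = 1.047 W m⁻².
Effective emission temperature (TOA balance): σT_e⁴ = S(1−α)/4 = 0.1335 W m⁻² → T_e = 39.17 K.
For a single slab of emissivity ε, T_s⁴ = 2T_e⁴/(2−ε); thus T_s = 39.17·(1.361)^(1/4) = 42.31 K.
Greenhouse warming: T_s − T_e = 3.134 K.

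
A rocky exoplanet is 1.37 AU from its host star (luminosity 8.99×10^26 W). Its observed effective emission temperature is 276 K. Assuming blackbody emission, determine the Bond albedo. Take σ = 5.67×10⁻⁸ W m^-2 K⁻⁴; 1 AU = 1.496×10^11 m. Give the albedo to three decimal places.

0.227

d = 1.37 × 1.496×10^11 m = 2.050×10^11 m.
S = L/(4πd²) = 1703 W m^-2.
Energy balance: S(1−α)/4 = σT⁴, so 1−α = 4σT⁴/S.
4σT⁴ = 4·5.67×10⁻⁸·(276)⁴ = 1316 W m^-2.
Hence α = 1 − 1316/1703 = 0.2273.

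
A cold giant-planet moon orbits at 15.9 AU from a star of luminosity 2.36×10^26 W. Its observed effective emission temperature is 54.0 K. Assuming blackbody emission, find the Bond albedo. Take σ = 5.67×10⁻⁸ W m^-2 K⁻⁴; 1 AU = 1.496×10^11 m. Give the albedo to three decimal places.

d = 15.9 × 1.496×10^11 m = 2.379×10^12 m.
Flux at the orbit: S = L/(4πd²) = 2.36×10^26/(4π·(2.38×10^12)²) = 3.319 W m^-2.
Energy balance: S(1−α)/4 = σT⁴, so 1−α = 4σT⁴/S.
4σT⁴ = 4·5.67×10⁻⁸·(54.0)⁴ = 1.928 W m^-2.
Hence α = 1 − 1.928/3.319 = 0.4190.

0.419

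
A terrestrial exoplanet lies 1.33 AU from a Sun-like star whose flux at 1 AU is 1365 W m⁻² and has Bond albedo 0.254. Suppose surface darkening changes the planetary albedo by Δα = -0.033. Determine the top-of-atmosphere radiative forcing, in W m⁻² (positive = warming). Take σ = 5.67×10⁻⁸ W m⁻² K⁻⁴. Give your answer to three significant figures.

By the inverse-square law, S = 1365/1.33² = 771.7 W m⁻².
TOA radiative forcing: ΔF = −S·Δα/4 = −771.7·(-0.033)/4 = 6.366 W m⁻².

6.37 W m⁻²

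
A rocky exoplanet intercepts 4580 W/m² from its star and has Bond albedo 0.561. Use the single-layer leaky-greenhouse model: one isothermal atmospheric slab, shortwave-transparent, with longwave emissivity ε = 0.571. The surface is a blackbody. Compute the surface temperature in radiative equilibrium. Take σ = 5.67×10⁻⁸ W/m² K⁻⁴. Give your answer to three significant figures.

334 K

The planet radiates to space at T_e = [S(1−α)/(4σ)]^(1/4) = 306.8 K.
For a single slab of emissivity ε, T_s⁴ = 2T_e⁴/(2−ε); thus T_s = 306.8·(1.4)^(1/4) = 333.7 K.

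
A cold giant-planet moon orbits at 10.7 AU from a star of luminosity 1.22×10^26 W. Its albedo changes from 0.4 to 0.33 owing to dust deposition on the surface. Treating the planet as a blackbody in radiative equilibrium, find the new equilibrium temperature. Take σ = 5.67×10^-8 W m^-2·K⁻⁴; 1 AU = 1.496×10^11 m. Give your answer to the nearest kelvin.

58 K

Orbital distance: d = 10.7 AU = 1.601×10^12 m.
Flux at the orbit: S = L/(4πd²) = 1.22×10^26/(4π·(1.60×10^12)²) = 3.789 W m^-2.
With the new albedo, S(1−α₂)/4 = 0.6346 W m^-2, so T₂ = 57.84 K.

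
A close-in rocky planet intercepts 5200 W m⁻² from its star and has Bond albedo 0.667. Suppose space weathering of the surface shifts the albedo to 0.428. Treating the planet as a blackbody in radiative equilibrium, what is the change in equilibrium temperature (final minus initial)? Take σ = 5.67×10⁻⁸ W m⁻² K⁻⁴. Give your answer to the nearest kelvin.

43 K

Initial: T₁ = [S(1−0.667)/(4σ)]^(1/4) = 295.6 K.
After:  T₂ = [5200·0.572/(4σ)]^(1/4) = 338.4 K.
ΔT = T₂ − T₁ = 42.81 K.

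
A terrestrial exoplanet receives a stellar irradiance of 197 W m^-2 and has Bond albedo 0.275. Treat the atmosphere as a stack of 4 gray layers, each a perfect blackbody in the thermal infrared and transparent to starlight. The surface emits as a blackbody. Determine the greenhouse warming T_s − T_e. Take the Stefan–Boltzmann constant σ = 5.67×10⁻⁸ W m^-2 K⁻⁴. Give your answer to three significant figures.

78.5 K

OLR = S(1−α)/4 = 35.71 W m^-2; the top layer radiates at T_e = 158.4 K.
T_s = (N+1)^(1/4)·T_e = 236.9 K.
Warming: T_s − T_e = 78.47 K.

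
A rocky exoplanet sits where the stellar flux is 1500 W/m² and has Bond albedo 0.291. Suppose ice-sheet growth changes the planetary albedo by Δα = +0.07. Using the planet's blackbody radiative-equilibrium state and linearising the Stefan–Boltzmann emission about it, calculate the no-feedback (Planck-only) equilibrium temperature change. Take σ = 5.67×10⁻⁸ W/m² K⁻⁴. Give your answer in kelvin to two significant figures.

-6.5 K

The baseline emission temperature is T_e = 261.7 K.
TOA radiative forcing: ΔF = −S·Δα/4 = −1500·(+0.07)/4 = -26.25 W/m².
Planck response: λ_P = 4σT_e³ = 4·5.67×10⁻⁸·(261.7)³ = 4.064 W/m²/K.
ΔT₀ = ΔF/λ_P = -26.25/4.064 = -6.46 K.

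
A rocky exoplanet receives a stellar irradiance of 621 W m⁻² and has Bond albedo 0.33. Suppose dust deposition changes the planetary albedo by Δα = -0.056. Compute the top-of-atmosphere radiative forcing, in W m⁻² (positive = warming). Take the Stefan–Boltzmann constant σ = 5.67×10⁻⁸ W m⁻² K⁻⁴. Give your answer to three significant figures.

8.69 W m⁻²

TOA radiative forcing: ΔF = −S·Δα/4 = −621.0·(-0.056)/4 = 8.694 W m⁻².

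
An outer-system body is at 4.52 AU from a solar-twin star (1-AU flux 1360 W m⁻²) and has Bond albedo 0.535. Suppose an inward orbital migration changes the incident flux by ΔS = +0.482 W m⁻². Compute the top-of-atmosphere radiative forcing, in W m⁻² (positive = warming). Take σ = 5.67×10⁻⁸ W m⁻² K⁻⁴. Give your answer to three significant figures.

Irradiance scales as 1/d², so S = 1360 W m⁻² × (1/4.52)² = 66.57 W m⁻².
TOA radiative forcing: ΔF = (1−α)ΔS/4 = 0.465·(+0.482)/4 = 0.05603 W m⁻².

0.0560 W m⁻²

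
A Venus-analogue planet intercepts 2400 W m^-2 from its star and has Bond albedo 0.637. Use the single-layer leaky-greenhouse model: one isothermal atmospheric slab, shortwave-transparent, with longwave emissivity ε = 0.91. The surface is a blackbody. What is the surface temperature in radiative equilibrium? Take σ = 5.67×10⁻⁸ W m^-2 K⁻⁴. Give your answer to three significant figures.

290 K

At the top of the atmosphere, σT_e⁴ = S(1−α)/4 = 217.8 W m^-2, giving T_e = 249.0 K.
For a single slab of emissivity ε, T_s⁴ = 2T_e⁴/(2−ε); thus T_s = 249.0·(1.835)^(1/4) = 289.7 K.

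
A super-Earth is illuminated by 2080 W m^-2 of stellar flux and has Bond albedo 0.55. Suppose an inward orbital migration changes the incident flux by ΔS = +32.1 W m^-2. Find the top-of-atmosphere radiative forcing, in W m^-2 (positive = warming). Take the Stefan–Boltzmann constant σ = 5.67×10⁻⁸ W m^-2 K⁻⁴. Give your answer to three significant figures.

Only a fraction (1−α) is absorbed and it's spread over 4πR², so ΔF = (1−α)ΔS/4 = 3.611 W m^-2.

3.61 W m^-2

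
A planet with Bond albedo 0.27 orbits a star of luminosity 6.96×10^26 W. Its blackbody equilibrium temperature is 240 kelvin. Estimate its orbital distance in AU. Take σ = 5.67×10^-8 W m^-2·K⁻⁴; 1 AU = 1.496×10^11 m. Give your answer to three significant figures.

Required flux: S = 4σT⁴/(1−α) = 1031 W m^-2.
Then d = [L/(4πS)]^(1/2) = 2.318×10^11 m, i.e. 1.549 AU.

1.55 AU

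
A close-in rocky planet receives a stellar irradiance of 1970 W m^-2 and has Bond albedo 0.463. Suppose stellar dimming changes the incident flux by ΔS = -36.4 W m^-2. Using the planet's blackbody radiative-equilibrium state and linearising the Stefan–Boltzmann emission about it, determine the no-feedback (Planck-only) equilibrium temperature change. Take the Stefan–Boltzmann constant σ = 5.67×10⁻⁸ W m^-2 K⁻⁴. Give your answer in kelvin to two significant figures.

-1.2 K

Reference equilibrium: T_e = [S(1−α)/(4σ)]^(1/4) = 261.3 K.
Only a fraction (1−α) is absorbed and it's spread over 4πR², so ΔF = (1−α)ΔS/4 = -4.887 W m^-2.
Linearising σT⁴ gives d(σT⁴)/dT = 4σT_e³ = 4.048 W m^-2 per K.
Hence the no-feedback warming is ΔF/(4σT_e³) = -1.21 K.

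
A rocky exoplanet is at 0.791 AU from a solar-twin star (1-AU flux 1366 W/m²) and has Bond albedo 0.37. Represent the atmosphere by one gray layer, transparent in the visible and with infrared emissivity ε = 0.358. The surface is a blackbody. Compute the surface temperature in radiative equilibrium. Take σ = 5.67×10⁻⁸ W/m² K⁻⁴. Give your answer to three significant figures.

By the inverse-square law, S = 1366/0.791² = 2183 W/m².
The planet radiates to space at T_e = [S(1−α)/(4σ)]^(1/4) = 279.1 K.
For a single slab of emissivity ε, T_s⁴ = 2T_e⁴/(2−ε); thus T_s = 279.1·(1.218)^(1/4) = 293.2 K.

293 kelvin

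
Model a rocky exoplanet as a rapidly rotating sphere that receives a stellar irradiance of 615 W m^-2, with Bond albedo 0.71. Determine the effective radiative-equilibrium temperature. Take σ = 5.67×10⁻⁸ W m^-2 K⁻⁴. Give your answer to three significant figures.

167 K

The planet absorbs (1−α)S over its disc πR² and re-emits over 4πR², so the mean absorbed flux is (1−0.71)·615.0/4 = 44.59 W m^-2.
In equilibrium σT⁴ equals this, so T = 167.5 K.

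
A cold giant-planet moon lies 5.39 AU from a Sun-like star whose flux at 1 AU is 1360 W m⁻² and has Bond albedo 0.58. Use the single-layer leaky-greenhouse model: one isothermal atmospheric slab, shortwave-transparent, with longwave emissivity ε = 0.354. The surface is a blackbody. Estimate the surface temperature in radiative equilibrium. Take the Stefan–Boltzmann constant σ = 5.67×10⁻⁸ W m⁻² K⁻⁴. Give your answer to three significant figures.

101 K

By the inverse-square law, S = 1360/5.39² = 46.81 W m⁻².
At the top of the atmosphere, σT_e⁴ = S(1−α)/4 = 4.915 W m⁻², giving T_e = 96.49 K.
For a single slab of emissivity ε, T_s⁴ = 2T_e⁴/(2−ε); thus T_s = 96.49·(1.215)^(1/4) = 101.3 K.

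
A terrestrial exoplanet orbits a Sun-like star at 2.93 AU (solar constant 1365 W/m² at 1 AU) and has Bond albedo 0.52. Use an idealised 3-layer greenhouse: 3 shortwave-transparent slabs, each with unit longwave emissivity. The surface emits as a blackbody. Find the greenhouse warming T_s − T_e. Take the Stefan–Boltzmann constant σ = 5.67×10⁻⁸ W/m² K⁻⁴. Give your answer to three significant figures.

By the inverse-square law, S = 1365/2.93² = 159.0 W/m².
Top-of-atmosphere balance: σT_e⁴ = S(1−α)/4 = 19.08 W/m² → T_e = 135.4 K.
T_s = (N+1)^(1/4)·T_e = 191.5 K.
Warming: T_s − T_e = 56.10 K.

56.1 K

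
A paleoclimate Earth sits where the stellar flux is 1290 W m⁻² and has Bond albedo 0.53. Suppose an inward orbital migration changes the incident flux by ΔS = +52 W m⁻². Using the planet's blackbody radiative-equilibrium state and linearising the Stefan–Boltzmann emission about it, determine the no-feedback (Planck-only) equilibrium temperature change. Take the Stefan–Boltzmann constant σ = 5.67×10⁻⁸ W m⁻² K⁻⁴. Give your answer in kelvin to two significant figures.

Unperturbed T_e = [1290·(1−0.53)/(4σ)]^¼ = 227.4 K.
TOA radiative forcing: ΔF = (1−α)ΔS/4 = 0.47·(+52)/4 = 6.110 W m⁻².
The Planck feedback parameter is 4σT_e³ = 2.666 W m⁻²/K.
ΔT₀ = ΔF/λ_P = 6.110/2.666 = 2.29 K.

2.3 kelvin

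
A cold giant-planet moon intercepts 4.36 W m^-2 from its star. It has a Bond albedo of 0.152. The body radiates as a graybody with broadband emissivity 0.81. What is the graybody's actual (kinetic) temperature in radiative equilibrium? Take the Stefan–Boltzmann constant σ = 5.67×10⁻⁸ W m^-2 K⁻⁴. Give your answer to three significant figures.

Averaging over the sphere, the absorbed flux is S(1−α)/4 = 0.9243 W m^-2.
Radiative balance εσT⁴ = 0.9243 gives T = [0.9243/(0.81·σ)]^(1/4) = 66.98 K.

67.0 kelvin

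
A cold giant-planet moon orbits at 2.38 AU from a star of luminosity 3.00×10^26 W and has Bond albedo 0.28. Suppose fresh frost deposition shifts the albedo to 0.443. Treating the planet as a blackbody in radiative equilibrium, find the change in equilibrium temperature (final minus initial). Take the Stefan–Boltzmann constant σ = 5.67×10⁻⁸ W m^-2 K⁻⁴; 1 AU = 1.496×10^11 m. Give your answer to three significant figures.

d = 2.38 × 1.496×10^11 m = 3.560×10^11 m.
S = L/(4πd²) = 188.3 W m^-2.
Initial: T₁ = [S(1−0.28)/(4σ)]^(1/4) = 156.4 K.
After:  T₂ = [188.3·0.557/(4σ)]^(1/4) = 146.6 K.
Change: 146.6 − 156.4 = -9.719 K.

-9.72 K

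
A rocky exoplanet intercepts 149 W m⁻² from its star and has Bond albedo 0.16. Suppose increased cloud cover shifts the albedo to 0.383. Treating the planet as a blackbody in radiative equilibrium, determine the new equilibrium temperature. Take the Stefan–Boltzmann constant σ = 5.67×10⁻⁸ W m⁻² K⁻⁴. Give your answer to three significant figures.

142 kelvin

With the new albedo, S(1−α₂)/4 = 22.98 W m⁻², so T₂ = 141.9 K.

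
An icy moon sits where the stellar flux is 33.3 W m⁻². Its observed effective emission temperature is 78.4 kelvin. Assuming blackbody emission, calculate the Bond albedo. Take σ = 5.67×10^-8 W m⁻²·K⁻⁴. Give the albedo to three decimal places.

Rearranging the radiative balance, α = 1 − 4σT⁴/S.
σT⁴ = 2.142 W m⁻², so 4σT⁴ = 8.569 W m⁻².
1−α = 8.569/33.30 = 0.2573, so α = 0.7427.

0.743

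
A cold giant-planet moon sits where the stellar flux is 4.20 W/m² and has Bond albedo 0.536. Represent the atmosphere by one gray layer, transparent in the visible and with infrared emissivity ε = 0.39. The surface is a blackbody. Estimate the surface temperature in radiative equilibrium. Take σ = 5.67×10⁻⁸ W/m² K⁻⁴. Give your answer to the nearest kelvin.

57 kelvin

Effective emission temperature (TOA balance): σT_e⁴ = S(1−α)/4 = 0.4872 W/m² → T_e = 54.14 K.
The surface balance (absorbed SW + ε·downward IR = σT_s⁴) with T_a⁴ = T_s⁴/2 reduces to T_s = T_e·[2/(2−ε)]^¼ = 57.16 K.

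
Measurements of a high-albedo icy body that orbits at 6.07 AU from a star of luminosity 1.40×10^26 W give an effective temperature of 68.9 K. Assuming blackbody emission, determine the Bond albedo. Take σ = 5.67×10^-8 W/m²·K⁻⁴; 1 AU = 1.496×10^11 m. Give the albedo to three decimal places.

d = 6.07 × 1.496×10^11 m = 9.081×10^11 m.
Spreading L over a sphere of radius d: S = 1.40×10^26/(4π·9.08×10^11²) = 13.51 W/m².
Energy balance: S(1−α)/4 = σT⁴, so 1−α = 4σT⁴/S.
4σT⁴ = 4·5.67×10⁻⁸·(68.9)⁴ = 5.111 W/m².
1−α = 5.111/13.51 = 0.3783, so α = 0.6217.

0.622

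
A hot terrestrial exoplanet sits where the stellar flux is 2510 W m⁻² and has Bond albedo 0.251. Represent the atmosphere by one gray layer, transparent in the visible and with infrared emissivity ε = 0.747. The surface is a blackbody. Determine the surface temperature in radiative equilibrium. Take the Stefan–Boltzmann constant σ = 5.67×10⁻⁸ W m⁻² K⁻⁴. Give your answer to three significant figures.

Effective emission temperature (TOA balance): σT_e⁴ = S(1−α)/4 = 470.0 W m⁻² → T_e = 301.7 K.
Surface balance with a leaky layer gives σT_s⁴ = σT_e⁴·2/(2−ε), so T_s = T_e·[2/(2−0.747)]^(1/4) = 339.2 K.

339 kelvin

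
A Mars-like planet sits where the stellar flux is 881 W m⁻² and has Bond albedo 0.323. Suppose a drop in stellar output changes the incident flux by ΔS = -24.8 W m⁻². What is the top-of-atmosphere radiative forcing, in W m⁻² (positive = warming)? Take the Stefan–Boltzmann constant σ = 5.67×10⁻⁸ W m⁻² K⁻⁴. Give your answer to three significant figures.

TOA radiative forcing: ΔF = (1−α)ΔS/4 = 0.677·(-24.8)/4 = -4.197 W m⁻².

-4.20 W m⁻²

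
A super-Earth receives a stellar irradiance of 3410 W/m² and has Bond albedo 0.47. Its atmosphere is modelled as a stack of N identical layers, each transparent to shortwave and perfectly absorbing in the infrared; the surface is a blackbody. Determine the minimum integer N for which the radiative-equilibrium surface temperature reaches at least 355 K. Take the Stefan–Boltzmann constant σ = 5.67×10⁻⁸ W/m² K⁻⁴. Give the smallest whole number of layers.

Top-of-atmosphere balance: σT_e⁴ = S(1−α)/4 = 451.8 W/m² → T_e = 298.8 K.
Need (N+1)T_e⁴ ≥ T_s⁴, i.e. N+1 ≥ (355/298.8)⁴ = 1.993.
The minimum whole number is N = 1.

1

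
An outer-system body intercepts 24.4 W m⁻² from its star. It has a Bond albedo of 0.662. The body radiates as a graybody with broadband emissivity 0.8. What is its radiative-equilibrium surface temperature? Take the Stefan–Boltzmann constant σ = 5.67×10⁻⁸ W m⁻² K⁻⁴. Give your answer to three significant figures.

82.1 kelvin

The planet absorbs (1−α)S over its disc πR² and re-emits over 4πR², so the mean absorbed flux is (1−0.662)·24.40/4 = 2.062 W m⁻².
Equating to εσT⁴ with ε = 0.8: T = (2.062/0.8σ)^(1/4) = 82.11 K.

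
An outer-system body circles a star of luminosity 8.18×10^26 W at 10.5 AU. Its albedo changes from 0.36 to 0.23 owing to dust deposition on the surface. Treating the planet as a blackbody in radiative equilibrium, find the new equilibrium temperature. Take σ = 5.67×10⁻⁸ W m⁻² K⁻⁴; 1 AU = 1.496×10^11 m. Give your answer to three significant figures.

97.3 K

d = 10.5 × 1.496×10^11 m = 1.571×10^12 m.
Flux at the orbit: S = L/(4πd²) = 8.18×10^26/(4π·(1.57×10^12)²) = 26.38 W m⁻².
With the new albedo, S(1−α₂)/4 = 5.078 W m⁻², so T₂ = 97.28 K.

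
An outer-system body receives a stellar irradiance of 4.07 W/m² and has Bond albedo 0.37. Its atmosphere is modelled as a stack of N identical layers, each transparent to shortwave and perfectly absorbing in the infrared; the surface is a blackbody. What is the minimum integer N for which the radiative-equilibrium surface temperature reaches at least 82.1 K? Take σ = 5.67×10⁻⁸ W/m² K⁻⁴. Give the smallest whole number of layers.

4

Top-of-atmosphere balance: σT_e⁴ = S(1−α)/4 = 0.6410 W/m² → T_e = 57.99 K.
Since T_s⁴ = (N+1)T_e⁴, we need N ≥ (T_s/T_e)⁴ − 1 = 3.019.
The minimum whole number is N = 4.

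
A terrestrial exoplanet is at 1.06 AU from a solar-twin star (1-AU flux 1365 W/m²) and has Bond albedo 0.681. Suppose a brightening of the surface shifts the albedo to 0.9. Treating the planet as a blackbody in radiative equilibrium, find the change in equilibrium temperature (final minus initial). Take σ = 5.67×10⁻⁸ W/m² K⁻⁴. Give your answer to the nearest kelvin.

-51 K

Flux at the orbit: S = 1365/(1.06)² = 1215 W/m².
With α = 0.681, T₁ = 203.3 K.
Final:   T₂ = [S(1−0.9)/(4σ)]^(1/4) = 152.1 K.
Change: 152.1 − 203.3 = -51.18 K.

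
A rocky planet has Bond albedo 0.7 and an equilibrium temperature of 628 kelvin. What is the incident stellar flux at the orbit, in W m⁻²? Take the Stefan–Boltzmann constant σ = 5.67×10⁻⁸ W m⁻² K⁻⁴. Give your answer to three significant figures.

Invert the energy balance for S: S = 4σT⁴/(1−α).
σT⁴ = 5.67×10⁻⁸·(628)⁴ = 8819 W m⁻².
S = 4·8819/0.3 = 1.176×10^5 W m⁻².

1.18×10^5 W m⁻²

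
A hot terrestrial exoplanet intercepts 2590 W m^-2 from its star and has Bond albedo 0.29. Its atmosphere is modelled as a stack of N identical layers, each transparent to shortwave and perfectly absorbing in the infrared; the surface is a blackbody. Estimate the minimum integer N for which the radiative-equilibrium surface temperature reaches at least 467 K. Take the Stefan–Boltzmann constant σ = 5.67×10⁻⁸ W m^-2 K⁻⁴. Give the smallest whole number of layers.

5

Top-of-atmosphere balance: σT_e⁴ = S(1−α)/4 = 459.7 W m^-2 → T_e = 300.1 K.
Since T_s⁴ = (N+1)T_e⁴, we need N ≥ (T_s/T_e)⁴ − 1 = 4.866.
The minimum whole number is N = 5.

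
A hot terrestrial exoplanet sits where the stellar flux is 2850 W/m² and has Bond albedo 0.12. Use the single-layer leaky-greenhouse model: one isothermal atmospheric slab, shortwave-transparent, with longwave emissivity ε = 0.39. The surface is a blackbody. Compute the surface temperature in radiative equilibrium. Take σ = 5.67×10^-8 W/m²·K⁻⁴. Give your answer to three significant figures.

Effective emission temperature (TOA balance): σT_e⁴ = S(1−α)/4 = 627.0 W/m² → T_e = 324.3 K.
For a single slab of emissivity ε, T_s⁴ = 2T_e⁴/(2−ε); thus T_s = 324.3·(1.242)^(1/4) = 342.4 K.

342 K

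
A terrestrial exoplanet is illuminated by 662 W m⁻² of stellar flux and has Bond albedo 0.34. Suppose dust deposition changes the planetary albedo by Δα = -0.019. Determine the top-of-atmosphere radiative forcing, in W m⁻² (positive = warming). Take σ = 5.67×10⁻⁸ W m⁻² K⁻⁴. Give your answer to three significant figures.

The change in absorbed flux is Δ[S(1−α)/4] = −SΔα/4 = 3.144 W m⁻².

3.14 W m⁻²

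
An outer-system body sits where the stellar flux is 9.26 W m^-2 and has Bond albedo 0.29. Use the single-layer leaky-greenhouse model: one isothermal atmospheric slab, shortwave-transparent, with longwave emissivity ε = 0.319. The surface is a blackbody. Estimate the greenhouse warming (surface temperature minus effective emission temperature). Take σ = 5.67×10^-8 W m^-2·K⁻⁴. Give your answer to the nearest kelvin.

3 K

The planet radiates to space at T_e = [S(1−α)/(4σ)]^(1/4) = 73.38 K.
For a single slab of emissivity ε, T_s⁴ = 2T_e⁴/(2−ε); thus T_s = 73.38·(1.19)^(1/4) = 76.63 K.
The atmosphere warms the surface by 3.258 K.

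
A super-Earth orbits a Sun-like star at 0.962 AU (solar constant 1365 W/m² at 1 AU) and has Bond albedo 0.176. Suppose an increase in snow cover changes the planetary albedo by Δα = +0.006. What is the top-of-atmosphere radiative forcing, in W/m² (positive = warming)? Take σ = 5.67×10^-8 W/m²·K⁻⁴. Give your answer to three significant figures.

-2.21 W/m²

Flux at the orbit: S = 1365/(0.962)² = 1475 W/m².
ΔF = −(S/4)Δα = −(1475/4)×(+0.006) = -2.212 W/m².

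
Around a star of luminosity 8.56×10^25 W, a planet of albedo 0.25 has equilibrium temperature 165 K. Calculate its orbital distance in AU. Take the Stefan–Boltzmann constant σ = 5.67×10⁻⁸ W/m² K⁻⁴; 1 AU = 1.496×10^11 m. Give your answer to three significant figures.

Required flux: S = 4σT⁴/(1−α) = 224.1 W/m².
From L = 4πd²S, d = √(8.56×10^25/(4π·224.1)) = 1.743×10^11 m = 1.165 AU.

1.17 AU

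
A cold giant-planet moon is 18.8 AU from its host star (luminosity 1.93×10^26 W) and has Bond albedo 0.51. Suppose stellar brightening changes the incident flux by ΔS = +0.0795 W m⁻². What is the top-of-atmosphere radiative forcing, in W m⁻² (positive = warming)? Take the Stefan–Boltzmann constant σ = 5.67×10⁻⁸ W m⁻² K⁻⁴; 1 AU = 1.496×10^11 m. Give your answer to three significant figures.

Orbital distance: d = 18.8 AU = 2.812×10^12 m.
S = L/(4πd²) = 1.942 W m⁻².
ΔF = Δ[S(1−α)]/4 = (1−0.51)·+0.0795/4 = 0.009739 W m⁻².

0.00974 W m⁻²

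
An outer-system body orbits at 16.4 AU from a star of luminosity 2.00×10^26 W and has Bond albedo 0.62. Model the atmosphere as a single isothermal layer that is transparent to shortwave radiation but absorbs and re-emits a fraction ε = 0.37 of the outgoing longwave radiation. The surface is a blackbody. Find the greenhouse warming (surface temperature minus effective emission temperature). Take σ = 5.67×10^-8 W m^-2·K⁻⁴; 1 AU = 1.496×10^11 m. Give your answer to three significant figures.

Orbital distance: d = 16.4 AU = 2.453×10^12 m.
Spreading L over a sphere of radius d: S = 2.00×10^26/(4π·2.45×10^12²) = 2.644 W m^-2.
The planet radiates to space at T_e = [S(1−α)/(4σ)]^(1/4) = 45.88 K.
The surface balance (absorbed SW + ε·downward IR = σT_s⁴) with T_a⁴ = T_s⁴/2 reduces to T_s = T_e·[2/(2−ε)]^¼ = 48.29 K.
The atmosphere warms the surface by 2.407 K.

2.41 kelvin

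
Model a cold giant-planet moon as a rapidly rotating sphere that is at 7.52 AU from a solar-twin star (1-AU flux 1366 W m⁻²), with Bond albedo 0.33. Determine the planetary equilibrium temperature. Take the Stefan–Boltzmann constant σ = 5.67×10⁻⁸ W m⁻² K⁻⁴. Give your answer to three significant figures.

91.9 K

Irradiance scales as 1/d², so S = 1366 W m⁻² × (1/7.52)² = 24.16 W m⁻².
The planet absorbs (1−α)S over its disc πR² and re-emits over 4πR², so the mean absorbed flux is (1−0.33)·24.16/4 = 4.046 W m⁻².
Set σT⁴ = 4.046 → T = (4.046/σ)^(1/4) = 91.91 K.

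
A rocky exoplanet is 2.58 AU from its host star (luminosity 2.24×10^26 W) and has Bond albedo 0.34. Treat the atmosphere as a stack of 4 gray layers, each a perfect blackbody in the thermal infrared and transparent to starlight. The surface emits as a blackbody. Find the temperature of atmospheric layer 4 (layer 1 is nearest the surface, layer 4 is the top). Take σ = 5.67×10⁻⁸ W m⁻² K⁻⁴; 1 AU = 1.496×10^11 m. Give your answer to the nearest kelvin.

d = 2.58 × 1.496×10^11 m = 3.860×10^11 m.
Flux at the orbit: S = L/(4πd²) = 2.24×10^26/(4π·(3.86×10^11)²) = 119.7 W m⁻².
The effective emission temperature is T_e = [S(1−α)/(4σ)]^¼ = 136.6 K.
In the N-layer model, layer k (counted from the surface) has T_k = (N+1−k)^(1/4)·T_e.
With k = 4: T_4 = (4+1−4)^¼·136.6 K = 136.6 K.

137 K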